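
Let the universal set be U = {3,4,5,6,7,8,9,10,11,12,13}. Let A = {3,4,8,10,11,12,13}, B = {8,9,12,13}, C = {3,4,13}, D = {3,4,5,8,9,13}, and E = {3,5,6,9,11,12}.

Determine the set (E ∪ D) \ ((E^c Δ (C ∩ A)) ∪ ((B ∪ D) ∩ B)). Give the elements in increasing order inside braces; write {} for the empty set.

E ∪ D = {3,4,5,6,8,9,11,12,13}
E^c = {4,7,8,10,13}
C ∩ A = {3,4,13}
E^c Δ (C ∩ A) = {3,7,8,10}
B ∪ D = {3,4,5,8,9,12,13}
(B ∪ D) ∩ B = {8,9,12,13}
(E^c Δ (C ∩ A)) ∪ ((B ∪ D) ∩ B) = {3,7,8,9,10,12,13}
(E ∪ D) \ ((E^c Δ (C ∩ A)) ∪ ((B ∪ D) ∩ B)) = {4,5,6,11}

{4,5,6,11}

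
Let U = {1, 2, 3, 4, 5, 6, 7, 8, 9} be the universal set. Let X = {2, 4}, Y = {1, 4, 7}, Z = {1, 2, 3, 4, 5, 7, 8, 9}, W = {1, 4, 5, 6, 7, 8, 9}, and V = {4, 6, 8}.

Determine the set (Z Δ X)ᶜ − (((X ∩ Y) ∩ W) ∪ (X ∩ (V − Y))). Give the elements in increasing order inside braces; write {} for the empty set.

Z Δ X = {1, 3, 5, 7, 8, 9}
(Z Δ X)ᶜ = {2, 4, 6}
X ∩ Y = {4}
(X ∩ Y) ∩ W = {4}
V − Y = {6, 8}
X ∩ (V − Y) = {}
((X ∩ Y) ∩ W) ∪ (X ∩ (V − Y)) = {4}
(Z Δ X)ᶜ − (((X ∩ Y) ∩ W) ∪ (X ∩ (V − Y))) = {2, 6}

{2, 6}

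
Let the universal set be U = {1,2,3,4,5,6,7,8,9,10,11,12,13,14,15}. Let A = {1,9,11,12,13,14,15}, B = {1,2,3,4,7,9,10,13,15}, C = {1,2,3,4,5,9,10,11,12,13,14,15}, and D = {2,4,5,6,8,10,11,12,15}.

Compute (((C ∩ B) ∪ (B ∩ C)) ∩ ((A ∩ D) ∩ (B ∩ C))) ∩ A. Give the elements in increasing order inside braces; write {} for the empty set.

{15}

C ∩ B = {1,2,3,4,9,10,13,15}
B ∩ C = {1,2,3,4,9,10,13,15}
(C ∩ B) ∪ (B ∩ C) = {1,2,3,4,9,10,13,15}
A ∩ D = {11,12,15}
(A ∩ D) ∩ (B ∩ C) = {15}
((C ∩ B) ∪ (B ∩ C)) ∩ ((A ∩ D) ∩ (B ∩ C)) = {15}
(((C ∩ B) ∪ (B ∩ C)) ∩ ((A ∩ D) ∩ (B ∩ C))) ∩ A = {15}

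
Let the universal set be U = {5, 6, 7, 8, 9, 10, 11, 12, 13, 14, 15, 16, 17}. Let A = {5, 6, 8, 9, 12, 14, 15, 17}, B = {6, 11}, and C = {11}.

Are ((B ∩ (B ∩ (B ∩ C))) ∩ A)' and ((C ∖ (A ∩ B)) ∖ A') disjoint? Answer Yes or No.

Yes

B ∩ C = {11}
B ∩ (B ∩ C) = {11}
B ∩ (B ∩ (B ∩ C)) = {11}
(B ∩ (B ∩ (B ∩ C))) ∩ A = {}
((B ∩ (B ∩ (B ∩ C))) ∩ A)' = {5, 6, 7, 8, 9, 10, 11, 12, 13, 14, 15, 16, 17}
A ∩ B = {6}
C ∖ (A ∩ B) = {11}
A' = {7, 10, 11, 13, 16}
(C ∖ (A ∩ B)) ∖ A' = {}
{5, 6, 7, 8, 9, 10, 11, 12, 13, 14, 15, 16, 17} and {} share no elements.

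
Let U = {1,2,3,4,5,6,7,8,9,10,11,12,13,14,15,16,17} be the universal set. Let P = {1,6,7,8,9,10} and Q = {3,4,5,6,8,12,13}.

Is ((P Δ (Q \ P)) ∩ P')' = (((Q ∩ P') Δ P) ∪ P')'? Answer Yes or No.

No

Q \ P = {3,4,5,12,13}
P Δ (Q \ P) = {1,3,4,5,6,7,8,9,10,12,13}
P' = {2,3,4,5,11,12,13,14,15,16,17}
(P Δ (Q \ P)) ∩ P' = {3,4,5,12,13}
((P Δ (Q \ P)) ∩ P')' = {1,2,6,7,8,9,10,11,14,15,16,17}
Q ∩ P' = {3,4,5,12,13}
(Q ∩ P') Δ P = {1,3,4,5,6,7,8,9,10,12,13}
((Q ∩ P') Δ P) ∪ P' = {1,2,3,4,5,6,7,8,9,10,11,12,13,14,15,16,17}
(((Q ∩ P') Δ P) ∪ P')' = {}
1 ∈ ((P Δ (Q \ P)) ∩ P')' but 1 ∉ (((Q ∩ P') Δ P) ∪ P')', so they differ.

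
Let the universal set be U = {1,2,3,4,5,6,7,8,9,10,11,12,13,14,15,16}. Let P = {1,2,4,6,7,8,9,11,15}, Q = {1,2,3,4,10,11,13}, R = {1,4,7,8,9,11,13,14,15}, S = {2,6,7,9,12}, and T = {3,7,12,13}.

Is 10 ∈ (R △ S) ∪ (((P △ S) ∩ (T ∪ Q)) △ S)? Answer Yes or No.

No

10 ∉ R and 10 ∉ S, so 10 ∉ R △ S
10 ∉ P and 10 ∉ S, so 10 ∉ P △ S
10 ∉ T and 10 ∈ Q, so 10 ∈ T ∪ Q
10 ∉ (P △ S) and 10 ∈ (T ∪ Q), so 10 ∉ (P △ S) ∩ (T ∪ Q)
10 ∉ ((P △ S) ∩ (T ∪ Q)) and 10 ∉ S, so 10 ∉ ((P △ S) ∩ (T ∪ Q)) △ S
10 ∉ (R △ S) and 10 ∉ (((P △ S) ∩ (T ∪ Q)) △ S), so 10 ∉ (R △ S) ∪ (((P △ S) ∩ (T ∪ Q)) △ S)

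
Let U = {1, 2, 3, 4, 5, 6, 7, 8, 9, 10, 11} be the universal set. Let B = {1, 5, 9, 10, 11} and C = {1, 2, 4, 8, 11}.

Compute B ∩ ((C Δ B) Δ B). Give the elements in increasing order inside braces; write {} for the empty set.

{1, 11}

C Δ B = {2, 4, 5, 8, 9, 10}
(C Δ B) Δ B = {1, 2, 4, 8, 11}
B ∩ ((C Δ B) Δ B) = {1, 11}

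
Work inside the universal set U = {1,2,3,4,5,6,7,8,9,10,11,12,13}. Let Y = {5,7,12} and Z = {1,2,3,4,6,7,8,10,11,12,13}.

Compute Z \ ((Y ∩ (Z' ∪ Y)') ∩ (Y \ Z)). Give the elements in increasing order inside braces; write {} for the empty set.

{1,2,3,4,6,7,8,10,11,12,13}

Z' = {5,9}
Z' ∪ Y = {5,7,9,12}
(Z' ∪ Y)' = {1,2,3,4,6,8,10,11,13}
Y ∩ (Z' ∪ Y)' = {}
Y \ Z = {5}
(Y ∩ (Z' ∪ Y)') ∩ (Y \ Z) = {}
Z \ ((Y ∩ (Z' ∪ Y)') ∩ (Y \ Z)) = {1,2,3,4,6,7,8,10,11,12,13}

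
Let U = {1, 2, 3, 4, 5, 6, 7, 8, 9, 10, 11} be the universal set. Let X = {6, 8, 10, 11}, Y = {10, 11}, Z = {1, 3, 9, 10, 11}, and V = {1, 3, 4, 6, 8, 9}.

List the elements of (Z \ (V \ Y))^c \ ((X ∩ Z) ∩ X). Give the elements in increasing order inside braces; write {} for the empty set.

{1, 2, 3, 4, 5, 6, 7, 8, 9}

V \ Y = {1, 3, 4, 6, 8, 9}
Z \ (V \ Y) = {10, 11}
(Z \ (V \ Y))^c = {1, 2, 3, 4, 5, 6, 7, 8, 9}
X ∩ Z = {10, 11}
(X ∩ Z) ∩ X = {10, 11}
(Z \ (V \ Y))^c \ ((X ∩ Z) ∩ X) = {1, 2, 3, 4, 5, 6, 7, 8, 9}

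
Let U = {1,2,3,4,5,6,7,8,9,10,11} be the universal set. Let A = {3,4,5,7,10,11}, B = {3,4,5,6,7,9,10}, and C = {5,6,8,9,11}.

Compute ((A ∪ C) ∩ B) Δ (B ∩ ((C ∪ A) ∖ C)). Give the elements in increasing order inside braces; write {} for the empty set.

A ∪ C = {3,4,5,6,7,8,9,10,11}
(A ∪ C) ∩ B = {3,4,5,6,7,9,10}
C ∪ A = {3,4,5,6,7,8,9,10,11}
(C ∪ A) ∖ C = {3,4,7,10}
B ∩ ((C ∪ A) ∖ C) = {3,4,7,10}
((A ∪ C) ∩ B) Δ (B ∩ ((C ∪ A) ∖ C)) = {5,6,9}

{5,6,9}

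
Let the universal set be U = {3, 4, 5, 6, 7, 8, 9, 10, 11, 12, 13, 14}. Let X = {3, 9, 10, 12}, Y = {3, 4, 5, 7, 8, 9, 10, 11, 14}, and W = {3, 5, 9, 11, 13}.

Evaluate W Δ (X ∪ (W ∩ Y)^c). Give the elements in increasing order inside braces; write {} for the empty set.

W ∩ Y = {3, 5, 9, 11}
(W ∩ Y)^c = {4, 6, 7, 8, 10, 12, 13, 14}
X ∪ (W ∩ Y)^c = {3, 4, 6, 7, 8, 9, 10, 12, 13, 14}
W Δ (X ∪ (W ∩ Y)^c) = {4, 5, 6, 7, 8, 10, 11, 12, 14}

{4, 5, 6, 7, 8, 10, 11, 12, 14}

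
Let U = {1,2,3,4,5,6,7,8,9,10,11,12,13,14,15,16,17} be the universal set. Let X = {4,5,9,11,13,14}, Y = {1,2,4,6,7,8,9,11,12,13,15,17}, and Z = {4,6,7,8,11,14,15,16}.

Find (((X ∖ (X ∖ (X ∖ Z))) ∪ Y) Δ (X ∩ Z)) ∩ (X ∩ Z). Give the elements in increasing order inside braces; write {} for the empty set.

{14}

X ∖ Z = {5,9,13}
X ∖ (X ∖ Z) = {4,11,14}
X ∖ (X ∖ (X ∖ Z)) = {5,9,13}
(X ∖ (X ∖ (X ∖ Z))) ∪ Y = {1,2,4,5,6,7,8,9,11,12,13,15,17}
X ∩ Z = {4,11,14}
((X ∖ (X ∖ (X ∖ Z))) ∪ Y) Δ (X ∩ Z) = {1,2,5,6,7,8,9,12,13,14,15,17}
(((X ∖ (X ∖ (X ∖ Z))) ∪ Y) Δ (X ∩ Z)) ∩ (X ∩ Z) = {14}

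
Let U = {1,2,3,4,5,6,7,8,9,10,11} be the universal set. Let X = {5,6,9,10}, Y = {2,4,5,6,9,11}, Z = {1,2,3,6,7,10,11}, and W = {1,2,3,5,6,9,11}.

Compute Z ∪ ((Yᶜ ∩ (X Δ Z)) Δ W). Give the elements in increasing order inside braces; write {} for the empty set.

Yᶜ = {1,3,7,8,10}
X Δ Z = {1,2,3,5,7,9,11}
Yᶜ ∩ (X Δ Z) = {1,3,7}
(Yᶜ ∩ (X Δ Z)) Δ W = {2,5,6,7,9,11}
Z ∪ ((Yᶜ ∩ (X Δ Z)) Δ W) = {1,2,3,5,6,7,9,10,11}

{1,2,3,5,6,7,9,10,11}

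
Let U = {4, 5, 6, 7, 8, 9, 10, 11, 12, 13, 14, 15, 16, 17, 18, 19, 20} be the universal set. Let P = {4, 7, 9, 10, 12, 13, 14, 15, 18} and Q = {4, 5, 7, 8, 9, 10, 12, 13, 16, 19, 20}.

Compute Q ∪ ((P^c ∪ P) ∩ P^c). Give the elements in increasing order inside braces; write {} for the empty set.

P^c = {5, 6, 8, 11, 16, 17, 19, 20}
P^c ∪ P = {4, 5, 6, 7, 8, 9, 10, 11, 12, 13, 14, 15, 16, 17, 18, 19, 20}
(P^c ∪ P) ∩ P^c = {5, 6, 8, 11, 16, 17, 19, 20}
Q ∪ ((P^c ∪ P) ∩ P^c) = {4, 5, 6, 7, 8, 9, 10, 11, 12, 13, 16, 17, 19, 20}

{4, 5, 6, 7, 8, 9, 10, 11, 12, 13, 16, 17, 19, 20}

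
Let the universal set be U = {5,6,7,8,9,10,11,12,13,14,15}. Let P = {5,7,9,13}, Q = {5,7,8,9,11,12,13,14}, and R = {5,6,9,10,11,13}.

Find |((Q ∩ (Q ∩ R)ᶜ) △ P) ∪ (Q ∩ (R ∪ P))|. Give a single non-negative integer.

8

Q ∩ R = {5,9,11,13}
(Q ∩ R)ᶜ = {6,7,8,10,12,14,15}
Q ∩ (Q ∩ R)ᶜ = {7,8,12,14}
(Q ∩ (Q ∩ R)ᶜ) △ P = {5,8,9,12,13,14}
R ∪ P = {5,6,7,9,10,11,13}
Q ∩ (R ∪ P) = {5,7,9,11,13}
((Q ∩ (Q ∩ R)ᶜ) △ P) ∪ (Q ∩ (R ∪ P)) = {5,7,8,9,11,12,13,14}
|((Q ∩ (Q ∩ R)ᶜ) △ P) ∪ (Q ∩ (R ∪ P))| = 8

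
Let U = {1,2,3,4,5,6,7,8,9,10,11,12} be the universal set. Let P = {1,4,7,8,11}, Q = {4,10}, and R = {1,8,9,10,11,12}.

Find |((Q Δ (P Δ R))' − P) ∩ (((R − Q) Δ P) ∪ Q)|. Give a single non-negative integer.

1

P Δ R = {4,7,9,10,12}
Q Δ (P Δ R) = {7,9,12}
(Q Δ (P Δ R))' = {1,2,3,4,5,6,8,10,11}
(Q Δ (P Δ R))' − P = {2,3,5,6,10}
R − Q = {1,8,9,11,12}
(R − Q) Δ P = {4,7,9,12}
((R − Q) Δ P) ∪ Q = {4,7,9,10,12}
((Q Δ (P Δ R))' − P) ∩ (((R − Q) Δ P) ∪ Q) = {10}
|((Q Δ (P Δ R))' − P) ∩ (((R − Q) Δ P) ∪ Q)| = 1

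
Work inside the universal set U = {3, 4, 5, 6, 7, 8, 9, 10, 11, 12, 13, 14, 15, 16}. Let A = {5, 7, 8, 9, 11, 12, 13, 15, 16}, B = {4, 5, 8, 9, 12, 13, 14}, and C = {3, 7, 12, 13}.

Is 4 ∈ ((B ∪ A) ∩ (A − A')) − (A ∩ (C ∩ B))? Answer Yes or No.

4 ∈ B and 4 ∉ A, so 4 ∈ B ∪ A
4 ∉ A, so 4 ∈ A'
4 ∉ A and 4 ∈ A', so 4 ∉ A − A'
4 ∈ (B ∪ A) and 4 ∉ (A − A'), so 4 ∉ (B ∪ A) ∩ (A − A')
4 ∉ C and 4 ∈ B, so 4 ∉ C ∩ B
4 ∉ A and 4 ∉ (C ∩ B), so 4 ∉ A ∩ (C ∩ B)
4 ∉ ((B ∪ A) ∩ (A − A')) and 4 ∉ (A ∩ (C ∩ B)), so 4 ∉ ((B ∪ A) ∩ (A − A')) − (A ∩ (C ∩ B))

No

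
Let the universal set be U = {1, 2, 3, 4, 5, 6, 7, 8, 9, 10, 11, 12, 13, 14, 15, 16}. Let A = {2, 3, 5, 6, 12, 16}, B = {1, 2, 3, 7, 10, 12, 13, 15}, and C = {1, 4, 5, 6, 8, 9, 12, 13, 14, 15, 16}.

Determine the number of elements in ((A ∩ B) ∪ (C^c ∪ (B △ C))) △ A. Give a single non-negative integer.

A ∩ B = {2, 3, 12}
C^c = {2, 3, 7, 10, 11}
B △ C = {2, 3, 4, 5, 6, 7, 8, 9, 10, 14, 16}
C^c ∪ (B △ C) = {2, 3, 4, 5, 6, 7, 8, 9, 10, 11, 14, 16}
(A ∩ B) ∪ (C^c ∪ (B △ C)) = {2, 3, 4, 5, 6, 7, 8, 9, 10, 11, 12, 14, 16}
((A ∩ B) ∪ (C^c ∪ (B △ C))) △ A = {4, 7, 8, 9, 10, 11, 14}
|((A ∩ B) ∪ (C^c ∪ (B △ C))) △ A| = 7

7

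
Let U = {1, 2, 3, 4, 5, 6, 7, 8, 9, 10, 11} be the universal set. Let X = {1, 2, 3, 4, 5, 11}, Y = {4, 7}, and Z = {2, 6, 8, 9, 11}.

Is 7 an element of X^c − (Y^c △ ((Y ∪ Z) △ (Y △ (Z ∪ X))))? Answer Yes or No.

7 ∉ X, so 7 ∈ X^c
7 ∈ Y, so 7 ∉ Y^c
7 ∈ Y and 7 ∉ Z, so 7 ∈ Y ∪ Z
7 ∉ Z and 7 ∉ X, so 7 ∉ Z ∪ X
7 ∈ Y and 7 ∉ (Z ∪ X), so 7 ∈ Y △ (Z ∪ X)
7 ∈ (Y ∪ Z) and 7 ∈ (Y △ (Z ∪ X)), so 7 ∉ (Y ∪ Z) △ (Y △ (Z ∪ X))
7 ∉ Y^c and 7 ∉ ((Y ∪ Z) △ (Y △ (Z ∪ X))), so 7 ∉ Y^c △ ((Y ∪ Z) △ (Y △ (Z ∪ X)))
7 ∈ X^c and 7 ∉ (Y^c △ ((Y ∪ Z) △ (Y △ (Z ∪ X)))), so 7 ∈ X^c − (Y^c △ ((Y ∪ Z) △ (Y △ (Z ∪ X))))

Yes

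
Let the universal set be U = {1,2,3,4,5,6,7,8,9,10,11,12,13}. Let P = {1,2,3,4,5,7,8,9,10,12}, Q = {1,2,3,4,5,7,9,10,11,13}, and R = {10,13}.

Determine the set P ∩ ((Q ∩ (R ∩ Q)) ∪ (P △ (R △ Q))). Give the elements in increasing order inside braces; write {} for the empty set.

R ∩ Q = {10,13}
Q ∩ (R ∩ Q) = {10,13}
R △ Q = {1,2,3,4,5,7,9,11}
P △ (R △ Q) = {8,10,11,12}
(Q ∩ (R ∩ Q)) ∪ (P △ (R △ Q)) = {8,10,11,12,13}
P ∩ ((Q ∩ (R ∩ Q)) ∪ (P △ (R △ Q))) = {8,10,12}

{8,10,12}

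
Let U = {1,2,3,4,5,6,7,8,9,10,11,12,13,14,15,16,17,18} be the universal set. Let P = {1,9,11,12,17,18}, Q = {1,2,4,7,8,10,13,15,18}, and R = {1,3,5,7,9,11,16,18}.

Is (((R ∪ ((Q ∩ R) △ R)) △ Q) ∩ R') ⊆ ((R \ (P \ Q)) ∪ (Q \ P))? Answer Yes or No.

Yes

Q ∩ R = {1,7,18}
(Q ∩ R) △ R = {3,5,9,11,16}
R ∪ ((Q ∩ R) △ R) = {1,3,5,7,9,11,16,18}
(R ∪ ((Q ∩ R) △ R)) △ Q = {2,3,4,5,8,9,10,11,13,15,16}
R' = {2,4,6,8,10,12,13,14,15,17}
((R ∪ ((Q ∩ R) △ R)) △ Q) ∩ R' = {2,4,8,10,13,15}
P \ Q = {9,11,12,17}
R \ (P \ Q) = {1,3,5,7,16,18}
Q \ P = {2,4,7,8,10,13,15}
(R \ (P \ Q)) ∪ (Q \ P) = {1,2,3,4,5,7,8,10,13,15,16,18}
Every element of {2,4,8,10,13,15} is in {1,2,3,4,5,7,8,10,13,15,16,18}, so ((R ∪ ((Q ∩ R) △ R)) △ Q) ∩ R' ⊆ (R \ (P \ Q)) ∪ (Q \ P).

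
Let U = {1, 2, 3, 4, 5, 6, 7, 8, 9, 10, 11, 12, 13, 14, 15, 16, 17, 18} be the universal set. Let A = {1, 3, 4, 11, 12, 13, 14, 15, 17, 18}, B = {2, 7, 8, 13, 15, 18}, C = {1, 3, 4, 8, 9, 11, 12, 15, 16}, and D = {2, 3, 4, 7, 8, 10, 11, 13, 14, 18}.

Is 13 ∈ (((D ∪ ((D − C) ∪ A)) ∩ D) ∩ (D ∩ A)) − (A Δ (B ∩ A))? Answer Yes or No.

Yes

13 ∈ D and 13 ∉ C, so 13 ∈ D − C
13 ∈ (D − C) and 13 ∈ A, so 13 ∈ (D − C) ∪ A
13 ∈ D and 13 ∈ ((D − C) ∪ A), so 13 ∈ D ∪ ((D − C) ∪ A)
13 ∈ (D ∪ ((D − C) ∪ A)) and 13 ∈ D, so 13 ∈ (D ∪ ((D − C) ∪ A)) ∩ D
13 ∈ D and 13 ∈ A, so 13 ∈ D ∩ A
13 ∈ ((D ∪ ((D − C) ∪ A)) ∩ D) and 13 ∈ (D ∩ A), so 13 ∈ ((D ∪ ((D − C) ∪ A)) ∩ D) ∩ (D ∩ A)
13 ∈ B and 13 ∈ A, so 13 ∈ B ∩ A
13 ∈ A and 13 ∈ (B ∩ A), so 13 ∉ A Δ (B ∩ A)
13 ∈ (((D ∪ ((D − C) ∪ A)) ∩ D) ∩ (D ∩ A)) and 13 ∉ (A Δ (B ∩ A)), so 13 ∈ (((D ∪ ((D − C) ∪ A)) ∩ D) ∩ (D ∩ A)) − (A Δ (B ∩ A))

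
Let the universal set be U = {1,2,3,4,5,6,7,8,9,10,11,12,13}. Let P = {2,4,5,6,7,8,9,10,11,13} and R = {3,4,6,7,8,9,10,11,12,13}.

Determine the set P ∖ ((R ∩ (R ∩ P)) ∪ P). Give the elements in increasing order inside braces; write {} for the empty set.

R ∩ P = {4,6,7,8,9,10,11,13}
R ∩ (R ∩ P) = {4,6,7,8,9,10,11,13}
(R ∩ (R ∩ P)) ∪ P = {2,4,5,6,7,8,9,10,11,13}
P ∖ ((R ∩ (R ∩ P)) ∪ P) = {}

{}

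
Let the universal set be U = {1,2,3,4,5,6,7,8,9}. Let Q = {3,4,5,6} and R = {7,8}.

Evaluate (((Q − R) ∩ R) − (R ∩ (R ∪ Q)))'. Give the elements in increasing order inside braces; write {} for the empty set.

{1,2,3,4,5,6,7,8,9}

Q − R = {3,4,5,6}
(Q − R) ∩ R = {}
R ∪ Q = {3,4,5,6,7,8}
R ∩ (R ∪ Q) = {7,8}
((Q − R) ∩ R) − (R ∩ (R ∪ Q)) = {}
(((Q − R) ∩ R) − (R ∩ (R ∪ Q)))' = {1,2,3,4,5,6,7,8,9}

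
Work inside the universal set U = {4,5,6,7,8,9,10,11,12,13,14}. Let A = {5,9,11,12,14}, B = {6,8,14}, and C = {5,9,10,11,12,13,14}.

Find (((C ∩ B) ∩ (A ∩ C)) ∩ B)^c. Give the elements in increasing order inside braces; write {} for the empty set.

C ∩ B = {14}
A ∩ C = {5,9,11,12,14}
(C ∩ B) ∩ (A ∩ C) = {14}
((C ∩ B) ∩ (A ∩ C)) ∩ B = {14}
(((C ∩ B) ∩ (A ∩ C)) ∩ B)^c = {4,5,6,7,8,9,10,11,12,13}

{4,5,6,7,8,9,10,11,12,13}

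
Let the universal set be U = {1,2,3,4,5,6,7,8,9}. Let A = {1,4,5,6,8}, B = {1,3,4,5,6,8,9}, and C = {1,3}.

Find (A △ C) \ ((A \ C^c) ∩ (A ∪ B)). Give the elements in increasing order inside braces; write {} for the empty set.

A △ C = {3,4,5,6,8}
C^c = {2,4,5,6,7,8,9}
A \ C^c = {1}
A ∪ B = {1,3,4,5,6,8,9}
(A \ C^c) ∩ (A ∪ B) = {1}
(A △ C) \ ((A \ C^c) ∩ (A ∪ B)) = {3,4,5,6,8}

{3,4,5,6,8}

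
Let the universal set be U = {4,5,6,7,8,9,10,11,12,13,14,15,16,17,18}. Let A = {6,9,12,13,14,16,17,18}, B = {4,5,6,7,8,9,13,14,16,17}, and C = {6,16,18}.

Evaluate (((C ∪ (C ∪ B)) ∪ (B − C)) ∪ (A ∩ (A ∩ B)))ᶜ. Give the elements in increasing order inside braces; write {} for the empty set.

{10,11,12,15}

C ∪ B = {4,5,6,7,8,9,13,14,16,17,18}
C ∪ (C ∪ B) = {4,5,6,7,8,9,13,14,16,17,18}
B − C = {4,5,7,8,9,13,14,17}
(C ∪ (C ∪ B)) ∪ (B − C) = {4,5,6,7,8,9,13,14,16,17,18}
A ∩ B = {6,9,13,14,16,17}
A ∩ (A ∩ B) = {6,9,13,14,16,17}
((C ∪ (C ∪ B)) ∪ (B − C)) ∪ (A ∩ (A ∩ B)) = {4,5,6,7,8,9,13,14,16,17,18}
(((C ∪ (C ∪ B)) ∪ (B − C)) ∪ (A ∩ (A ∩ B)))ᶜ = {10,11,12,15}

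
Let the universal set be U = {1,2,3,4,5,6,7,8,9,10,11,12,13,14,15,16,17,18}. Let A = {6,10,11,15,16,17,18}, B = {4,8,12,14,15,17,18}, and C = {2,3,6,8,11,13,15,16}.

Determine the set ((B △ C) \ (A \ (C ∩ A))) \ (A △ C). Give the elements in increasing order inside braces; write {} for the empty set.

{4,6,11,12,14,16}

B △ C = {2,3,4,6,11,12,13,14,16,17,18}
C ∩ A = {6,11,15,16}
A \ (C ∩ A) = {10,17,18}
(B △ C) \ (A \ (C ∩ A)) = {2,3,4,6,11,12,13,14,16}
A △ C = {2,3,8,10,13,17,18}
((B △ C) \ (A \ (C ∩ A))) \ (A △ C) = {4,6,11,12,14,16}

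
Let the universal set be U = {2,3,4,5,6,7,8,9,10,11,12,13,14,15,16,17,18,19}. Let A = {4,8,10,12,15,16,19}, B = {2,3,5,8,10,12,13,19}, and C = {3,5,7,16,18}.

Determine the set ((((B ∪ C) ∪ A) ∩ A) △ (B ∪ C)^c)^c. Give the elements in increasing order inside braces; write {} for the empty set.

{2,3,4,5,7,13,15,18}

B ∪ C = {2,3,5,7,8,10,12,13,16,18,19}
(B ∪ C) ∪ A = {2,3,4,5,7,8,10,12,13,15,16,18,19}
((B ∪ C) ∪ A) ∩ A = {4,8,10,12,15,16,19}
(B ∪ C)^c = {4,6,9,11,14,15,17}
(((B ∪ C) ∪ A) ∩ A) △ (B ∪ C)^c = {6,8,9,10,11,12,14,16,17,19}
((((B ∪ C) ∪ A) ∩ A) △ (B ∪ C)^c)^c = {2,3,4,5,7,13,15,18}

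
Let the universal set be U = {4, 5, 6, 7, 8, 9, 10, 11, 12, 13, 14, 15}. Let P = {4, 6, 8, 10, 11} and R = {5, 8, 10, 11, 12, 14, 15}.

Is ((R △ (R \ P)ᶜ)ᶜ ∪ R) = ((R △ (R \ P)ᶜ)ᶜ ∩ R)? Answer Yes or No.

R \ P = {5, 12, 14, 15}
(R \ P)ᶜ = {4, 6, 7, 8, 9, 10, 11, 13}
R △ (R \ P)ᶜ = {4, 5, 6, 7, 9, 12, 13, 14, 15}
(R △ (R \ P)ᶜ)ᶜ = {8, 10, 11}
(R △ (R \ P)ᶜ)ᶜ ∪ R = {5, 8, 10, 11, 12, 14, 15}
(R △ (R \ P)ᶜ)ᶜ ∩ R = {8, 10, 11}
5 ∈ (R △ (R \ P)ᶜ)ᶜ ∪ R but 5 ∉ (R △ (R \ P)ᶜ)ᶜ ∩ R, so they differ.

No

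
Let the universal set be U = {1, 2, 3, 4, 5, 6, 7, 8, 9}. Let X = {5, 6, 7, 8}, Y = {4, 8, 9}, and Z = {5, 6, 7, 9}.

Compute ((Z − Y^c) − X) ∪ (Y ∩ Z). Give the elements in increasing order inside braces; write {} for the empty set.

{9}

Y^c = {1, 2, 3, 5, 6, 7}
Z − Y^c = {9}
(Z − Y^c) − X = {9}
Y ∩ Z = {9}
((Z − Y^c) − X) ∪ (Y ∩ Z) = {9}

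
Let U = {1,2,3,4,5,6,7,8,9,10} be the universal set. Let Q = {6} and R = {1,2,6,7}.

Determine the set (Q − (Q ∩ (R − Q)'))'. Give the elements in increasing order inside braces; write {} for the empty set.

R − Q = {1,2,7}
(R − Q)' = {3,4,5,6,8,9,10}
Q ∩ (R − Q)' = {6}
Q − (Q ∩ (R − Q)') = {}
(Q − (Q ∩ (R − Q)'))' = {1,2,3,4,5,6,7,8,9,10}

{1,2,3,4,5,6,7,8,9,10}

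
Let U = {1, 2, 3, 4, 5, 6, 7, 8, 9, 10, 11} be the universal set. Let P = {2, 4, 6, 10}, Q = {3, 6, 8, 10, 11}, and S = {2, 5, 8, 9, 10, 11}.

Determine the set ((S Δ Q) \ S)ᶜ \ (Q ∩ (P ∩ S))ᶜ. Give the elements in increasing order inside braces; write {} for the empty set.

{10}

S Δ Q = {2, 3, 5, 6, 9}
(S Δ Q) \ S = {3, 6}
((S Δ Q) \ S)ᶜ = {1, 2, 4, 5, 7, 8, 9, 10, 11}
P ∩ S = {2, 10}
Q ∩ (P ∩ S) = {10}
(Q ∩ (P ∩ S))ᶜ = {1, 2, 3, 4, 5, 6, 7, 8, 9, 11}
((S Δ Q) \ S)ᶜ \ (Q ∩ (P ∩ S))ᶜ = {10}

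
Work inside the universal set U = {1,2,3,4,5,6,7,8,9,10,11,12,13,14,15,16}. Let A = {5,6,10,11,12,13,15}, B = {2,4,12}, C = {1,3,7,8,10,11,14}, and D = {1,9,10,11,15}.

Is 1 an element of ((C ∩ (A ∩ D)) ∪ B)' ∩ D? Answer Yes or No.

Yes

1 ∉ A and 1 ∈ D, so 1 ∉ A ∩ D
1 ∈ C and 1 ∉ (A ∩ D), so 1 ∉ C ∩ (A ∩ D)
1 ∉ (C ∩ (A ∩ D)) and 1 ∉ B, so 1 ∉ (C ∩ (A ∩ D)) ∪ B
1 ∈ ((C ∩ (A ∩ D)) ∪ B)' since 1 ∉ ((C ∩ (A ∩ D)) ∪ B)
1 ∈ ((C ∩ (A ∩ D)) ∪ B)' and 1 ∈ D, so 1 ∈ ((C ∩ (A ∩ D)) ∪ B)' ∩ D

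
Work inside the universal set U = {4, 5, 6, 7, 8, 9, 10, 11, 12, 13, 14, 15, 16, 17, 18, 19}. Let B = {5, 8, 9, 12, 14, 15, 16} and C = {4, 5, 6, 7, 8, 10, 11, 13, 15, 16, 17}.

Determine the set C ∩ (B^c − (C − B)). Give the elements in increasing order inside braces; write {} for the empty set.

{}

B^c = {4, 6, 7, 10, 11, 13, 17, 18, 19}
C − B = {4, 6, 7, 10, 11, 13, 17}
B^c − (C − B) = {18, 19}
C ∩ (B^c − (C − B)) = {}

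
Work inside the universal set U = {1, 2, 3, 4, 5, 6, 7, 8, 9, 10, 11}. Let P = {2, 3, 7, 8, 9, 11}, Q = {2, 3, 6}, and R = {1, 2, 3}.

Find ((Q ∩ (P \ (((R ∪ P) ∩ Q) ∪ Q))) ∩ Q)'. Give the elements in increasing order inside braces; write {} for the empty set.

R ∪ P = {1, 2, 3, 7, 8, 9, 11}
(R ∪ P) ∩ Q = {2, 3}
((R ∪ P) ∩ Q) ∪ Q = {2, 3, 6}
P \ (((R ∪ P) ∩ Q) ∪ Q) = {7, 8, 9, 11}
Q ∩ (P \ (((R ∪ P) ∩ Q) ∪ Q)) = {}
(Q ∩ (P \ (((R ∪ P) ∩ Q) ∪ Q))) ∩ Q = {}
((Q ∩ (P \ (((R ∪ P) ∩ Q) ∪ Q))) ∩ Q)' = {1, 2, 3, 4, 5, 6, 7, 8, 9, 10, 11}

{1, 2, 3, 4, 5, 6, 7, 8, 9, 10, 11}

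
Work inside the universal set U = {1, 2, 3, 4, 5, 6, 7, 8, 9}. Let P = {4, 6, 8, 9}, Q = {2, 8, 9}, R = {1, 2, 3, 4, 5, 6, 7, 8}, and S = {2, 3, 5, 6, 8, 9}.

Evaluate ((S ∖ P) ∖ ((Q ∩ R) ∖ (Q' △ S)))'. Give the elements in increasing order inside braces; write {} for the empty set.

{1, 4, 6, 7, 8, 9}

S ∖ P = {2, 3, 5}
Q ∩ R = {2, 8}
Q' = {1, 3, 4, 5, 6, 7}
Q' △ S = {1, 2, 4, 7, 8, 9}
(Q ∩ R) ∖ (Q' △ S) = {}
(S ∖ P) ∖ ((Q ∩ R) ∖ (Q' △ S)) = {2, 3, 5}
((S ∖ P) ∖ ((Q ∩ R) ∖ (Q' △ S)))' = {1, 4, 6, 7, 8, 9}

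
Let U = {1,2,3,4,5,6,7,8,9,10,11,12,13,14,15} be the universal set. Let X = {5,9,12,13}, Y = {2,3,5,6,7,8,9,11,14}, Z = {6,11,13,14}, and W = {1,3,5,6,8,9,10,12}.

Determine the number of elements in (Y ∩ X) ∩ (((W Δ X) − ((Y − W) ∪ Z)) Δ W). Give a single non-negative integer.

Y ∩ X = {5,9}
W Δ X = {1,3,6,8,10,13}
Y − W = {2,7,11,14}
(Y − W) ∪ Z = {2,6,7,11,13,14}
(W Δ X) − ((Y − W) ∪ Z) = {1,3,8,10}
((W Δ X) − ((Y − W) ∪ Z)) Δ W = {5,6,9,12}
(Y ∩ X) ∩ (((W Δ X) − ((Y − W) ∪ Z)) Δ W) = {5,9}
|(Y ∩ X) ∩ (((W Δ X) − ((Y − W) ∪ Z)) Δ W)| = 2

2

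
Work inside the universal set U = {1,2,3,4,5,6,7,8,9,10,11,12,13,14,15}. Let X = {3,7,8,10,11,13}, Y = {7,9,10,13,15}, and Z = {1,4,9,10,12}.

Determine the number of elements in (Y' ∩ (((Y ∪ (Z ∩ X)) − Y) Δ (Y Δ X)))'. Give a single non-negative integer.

12

Y' = {1,2,3,4,5,6,8,11,12,14}
Z ∩ X = {10}
Y ∪ (Z ∩ X) = {7,9,10,13,15}
(Y ∪ (Z ∩ X)) − Y = {}
Y Δ X = {3,8,9,11,15}
((Y ∪ (Z ∩ X)) − Y) Δ (Y Δ X) = {3,8,9,11,15}
Y' ∩ (((Y ∪ (Z ∩ X)) − Y) Δ (Y Δ X)) = {3,8,11}
(Y' ∩ (((Y ∪ (Z ∩ X)) − Y) Δ (Y Δ X)))' = {1,2,4,5,6,7,9,10,12,13,14,15}
|(Y' ∩ (((Y ∪ (Z ∩ X)) − Y) Δ (Y Δ X)))'| = 12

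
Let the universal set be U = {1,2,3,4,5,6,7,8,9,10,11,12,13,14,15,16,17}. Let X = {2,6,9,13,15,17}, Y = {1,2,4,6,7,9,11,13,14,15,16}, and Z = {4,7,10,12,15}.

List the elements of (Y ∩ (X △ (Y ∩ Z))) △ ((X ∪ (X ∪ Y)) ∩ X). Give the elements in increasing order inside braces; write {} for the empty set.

{4,7,15,17}

Y ∩ Z = {4,7,15}
X △ (Y ∩ Z) = {2,4,6,7,9,13,17}
Y ∩ (X △ (Y ∩ Z)) = {2,4,6,7,9,13}
X ∪ Y = {1,2,4,6,7,9,11,13,14,15,16,17}
X ∪ (X ∪ Y) = {1,2,4,6,7,9,11,13,14,15,16,17}
(X ∪ (X ∪ Y)) ∩ X = {2,6,9,13,15,17}
(Y ∩ (X △ (Y ∩ Z))) △ ((X ∪ (X ∪ Y)) ∩ X) = {4,7,15,17}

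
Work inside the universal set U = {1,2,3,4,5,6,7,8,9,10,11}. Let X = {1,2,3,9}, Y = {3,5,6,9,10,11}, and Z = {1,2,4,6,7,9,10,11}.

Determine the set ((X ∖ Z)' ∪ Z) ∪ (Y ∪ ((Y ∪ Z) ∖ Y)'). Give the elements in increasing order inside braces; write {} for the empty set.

{1,2,3,4,5,6,7,8,9,10,11}

X ∖ Z = {3}
(X ∖ Z)' = {1,2,4,5,6,7,8,9,10,11}
(X ∖ Z)' ∪ Z = {1,2,4,5,6,7,8,9,10,11}
Y ∪ Z = {1,2,3,4,5,6,7,9,10,11}
(Y ∪ Z) ∖ Y = {1,2,4,7}
((Y ∪ Z) ∖ Y)' = {3,5,6,8,9,10,11}
Y ∪ ((Y ∪ Z) ∖ Y)' = {3,5,6,8,9,10,11}
((X ∖ Z)' ∪ Z) ∪ (Y ∪ ((Y ∪ Z) ∖ Y)') = {1,2,3,4,5,6,7,8,9,10,11}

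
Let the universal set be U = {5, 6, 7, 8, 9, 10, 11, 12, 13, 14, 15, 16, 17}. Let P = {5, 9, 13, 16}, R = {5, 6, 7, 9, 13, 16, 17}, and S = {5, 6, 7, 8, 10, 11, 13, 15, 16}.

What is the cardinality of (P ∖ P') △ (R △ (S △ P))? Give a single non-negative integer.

P' = {6, 7, 8, 10, 11, 12, 14, 15, 17}
P ∖ P' = {5, 9, 13, 16}
S △ P = {6, 7, 8, 9, 10, 11, 15}
R △ (S △ P) = {5, 8, 10, 11, 13, 15, 16, 17}
(P ∖ P') △ (R △ (S △ P)) = {8, 9, 10, 11, 15, 17}
|(P ∖ P') △ (R △ (S △ P))| = 6

6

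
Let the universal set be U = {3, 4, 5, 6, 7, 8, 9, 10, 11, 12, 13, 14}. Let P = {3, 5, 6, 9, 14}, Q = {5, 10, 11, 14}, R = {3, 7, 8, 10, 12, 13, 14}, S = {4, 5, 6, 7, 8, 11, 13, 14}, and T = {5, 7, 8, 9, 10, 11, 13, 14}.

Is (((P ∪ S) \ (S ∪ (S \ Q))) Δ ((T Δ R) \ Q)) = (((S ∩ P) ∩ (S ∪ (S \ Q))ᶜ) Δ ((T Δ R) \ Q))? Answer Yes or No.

No

P ∪ S = {3, 4, 5, 6, 7, 8, 9, 11, 13, 14}
S \ Q = {4, 6, 7, 8, 13}
S ∪ (S \ Q) = {4, 5, 6, 7, 8, 11, 13, 14}
(P ∪ S) \ (S ∪ (S \ Q)) = {3, 9}
T Δ R = {3, 5, 9, 11, 12}
(T Δ R) \ Q = {3, 9, 12}
((P ∪ S) \ (S ∪ (S \ Q))) Δ ((T Δ R) \ Q) = {12}
S ∩ P = {5, 6, 14}
(S ∪ (S \ Q))ᶜ = {3, 9, 10, 12}
(S ∩ P) ∩ (S ∪ (S \ Q))ᶜ = {}
((S ∩ P) ∩ (S ∪ (S \ Q))ᶜ) Δ ((T Δ R) \ Q) = {3, 9, 12}
3 ∈ ((S ∩ P) ∩ (S ∪ (S \ Q))ᶜ) Δ ((T Δ R) \ Q) but 3 ∉ ((P ∪ S) \ (S ∪ (S \ Q))) Δ ((T Δ R) \ Q), so they differ.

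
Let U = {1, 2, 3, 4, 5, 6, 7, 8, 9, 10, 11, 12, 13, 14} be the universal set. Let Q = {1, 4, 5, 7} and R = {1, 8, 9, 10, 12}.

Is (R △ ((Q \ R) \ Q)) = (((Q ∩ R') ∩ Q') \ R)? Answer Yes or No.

Q \ R = {4, 5, 7}
(Q \ R) \ Q = {}
R △ ((Q \ R) \ Q) = {1, 8, 9, 10, 12}
R' = {2, 3, 4, 5, 6, 7, 11, 13, 14}
Q ∩ R' = {4, 5, 7}
Q' = {2, 3, 6, 8, 9, 10, 11, 12, 13, 14}
(Q ∩ R') ∩ Q' = {}
((Q ∩ R') ∩ Q') \ R = {}
1 ∈ R △ ((Q \ R) \ Q) but 1 ∉ ((Q ∩ R') ∩ Q') \ R, so they differ.

No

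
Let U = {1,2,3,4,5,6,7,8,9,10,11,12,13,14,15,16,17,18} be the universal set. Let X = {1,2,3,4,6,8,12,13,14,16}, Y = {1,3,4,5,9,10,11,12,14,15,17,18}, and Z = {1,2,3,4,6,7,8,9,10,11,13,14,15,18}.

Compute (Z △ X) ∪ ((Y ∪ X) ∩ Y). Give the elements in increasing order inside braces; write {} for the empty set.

{1,3,4,5,7,9,10,11,12,14,15,16,17,18}

Z △ X = {7,9,10,11,12,15,16,18}
Y ∪ X = {1,2,3,4,5,6,8,9,10,11,12,13,14,15,16,17,18}
(Y ∪ X) ∩ Y = {1,3,4,5,9,10,11,12,14,15,17,18}
(Z △ X) ∪ ((Y ∪ X) ∩ Y) = {1,3,4,5,7,9,10,11,12,14,15,16,17,18}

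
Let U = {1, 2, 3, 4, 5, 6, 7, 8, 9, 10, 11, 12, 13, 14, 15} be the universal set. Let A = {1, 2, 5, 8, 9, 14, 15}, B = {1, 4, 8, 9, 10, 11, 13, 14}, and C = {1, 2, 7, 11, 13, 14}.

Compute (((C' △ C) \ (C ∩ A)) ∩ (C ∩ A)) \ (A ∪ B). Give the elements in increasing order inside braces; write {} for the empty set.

C' = {3, 4, 5, 6, 8, 9, 10, 12, 15}
C' △ C = {1, 2, 3, 4, 5, 6, 7, 8, 9, 10, 11, 12, 13, 14, 15}
C ∩ A = {1, 2, 14}
(C' △ C) \ (C ∩ A) = {3, 4, 5, 6, 7, 8, 9, 10, 11, 12, 13, 15}
((C' △ C) \ (C ∩ A)) ∩ (C ∩ A) = {}
A ∪ B = {1, 2, 4, 5, 8, 9, 10, 11, 13, 14, 15}
(((C' △ C) \ (C ∩ A)) ∩ (C ∩ A)) \ (A ∪ B) = {}

{}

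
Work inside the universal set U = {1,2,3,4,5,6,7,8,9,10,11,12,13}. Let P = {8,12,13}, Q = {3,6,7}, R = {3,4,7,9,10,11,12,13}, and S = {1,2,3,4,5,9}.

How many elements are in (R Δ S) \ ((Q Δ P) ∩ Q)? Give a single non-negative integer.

7

R Δ S = {1,2,5,7,10,11,12,13}
Q Δ P = {3,6,7,8,12,13}
(Q Δ P) ∩ Q = {3,6,7}
(R Δ S) \ ((Q Δ P) ∩ Q) = {1,2,5,10,11,12,13}
|(R Δ S) \ ((Q Δ P) ∩ Q)| = 7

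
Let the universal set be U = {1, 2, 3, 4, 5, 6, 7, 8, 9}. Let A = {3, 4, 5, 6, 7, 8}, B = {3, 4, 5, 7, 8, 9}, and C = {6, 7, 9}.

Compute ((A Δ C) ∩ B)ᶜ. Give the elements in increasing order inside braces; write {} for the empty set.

A Δ C = {3, 4, 5, 8, 9}
(A Δ C) ∩ B = {3, 4, 5, 8, 9}
((A Δ C) ∩ B)ᶜ = {1, 2, 6, 7}

{1, 2, 6, 7}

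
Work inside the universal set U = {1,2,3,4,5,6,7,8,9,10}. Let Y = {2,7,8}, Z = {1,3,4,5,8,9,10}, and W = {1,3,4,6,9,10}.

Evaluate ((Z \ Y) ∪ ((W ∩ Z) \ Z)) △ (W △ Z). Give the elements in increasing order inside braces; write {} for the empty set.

{1,3,4,6,8,9,10}

Z \ Y = {1,3,4,5,9,10}
W ∩ Z = {1,3,4,9,10}
(W ∩ Z) \ Z = {}
(Z \ Y) ∪ ((W ∩ Z) \ Z) = {1,3,4,5,9,10}
W △ Z = {5,6,8}
((Z \ Y) ∪ ((W ∩ Z) \ Z)) △ (W △ Z) = {1,3,4,6,8,9,10}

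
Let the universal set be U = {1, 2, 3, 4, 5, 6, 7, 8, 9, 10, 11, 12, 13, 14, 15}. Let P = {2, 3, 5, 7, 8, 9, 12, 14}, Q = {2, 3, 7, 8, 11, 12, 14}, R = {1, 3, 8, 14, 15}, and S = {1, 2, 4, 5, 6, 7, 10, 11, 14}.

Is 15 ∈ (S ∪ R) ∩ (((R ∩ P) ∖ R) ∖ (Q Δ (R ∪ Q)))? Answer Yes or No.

15 ∉ S and 15 ∈ R, so 15 ∈ S ∪ R
15 ∈ R and 15 ∉ P, so 15 ∉ R ∩ P
15 ∉ (R ∩ P) and 15 ∈ R, so 15 ∉ (R ∩ P) ∖ R
15 ∈ R and 15 ∉ Q, so 15 ∈ R ∪ Q
15 ∉ Q and 15 ∈ (R ∪ Q), so 15 ∈ Q Δ (R ∪ Q)
15 ∉ ((R ∩ P) ∖ R) and 15 ∈ (Q Δ (R ∪ Q)), so 15 ∉ ((R ∩ P) ∖ R) ∖ (Q Δ (R ∪ Q))
15 ∈ (S ∪ R) and 15 ∉ (((R ∩ P) ∖ R) ∖ (Q Δ (R ∪ Q))), so 15 ∉ (S ∪ R) ∩ (((R ∩ P) ∖ R) ∖ (Q Δ (R ∪ Q)))

No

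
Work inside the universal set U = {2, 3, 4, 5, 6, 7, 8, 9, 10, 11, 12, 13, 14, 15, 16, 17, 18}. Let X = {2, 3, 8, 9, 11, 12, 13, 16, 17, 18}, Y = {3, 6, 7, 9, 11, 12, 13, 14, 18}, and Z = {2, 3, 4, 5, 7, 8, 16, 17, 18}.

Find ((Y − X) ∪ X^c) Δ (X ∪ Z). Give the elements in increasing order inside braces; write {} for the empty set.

Y − X = {6, 7, 14}
X^c = {4, 5, 6, 7, 10, 14, 15}
(Y − X) ∪ X^c = {4, 5, 6, 7, 10, 14, 15}
X ∪ Z = {2, 3, 4, 5, 7, 8, 9, 11, 12, 13, 16, 17, 18}
((Y − X) ∪ X^c) Δ (X ∪ Z) = {2, 3, 6, 8, 9, 10, 11, 12, 13, 14, 15, 16, 17, 18}

{2, 3, 6, 8, 9, 10, 11, 12, 13, 14, 15, 16, 17, 18}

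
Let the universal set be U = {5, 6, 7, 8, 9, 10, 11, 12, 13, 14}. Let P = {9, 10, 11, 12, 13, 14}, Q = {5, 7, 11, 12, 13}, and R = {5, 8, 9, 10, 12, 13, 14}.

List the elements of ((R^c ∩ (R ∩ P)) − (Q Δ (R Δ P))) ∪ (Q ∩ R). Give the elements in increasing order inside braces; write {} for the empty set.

{5, 12, 13}

R^c = {6, 7, 11}
R ∩ P = {9, 10, 12, 13, 14}
R^c ∩ (R ∩ P) = {}
R Δ P = {5, 8, 11}
Q Δ (R Δ P) = {7, 8, 12, 13}
(R^c ∩ (R ∩ P)) − (Q Δ (R Δ P)) = {}
Q ∩ R = {5, 12, 13}
((R^c ∩ (R ∩ P)) − (Q Δ (R Δ P))) ∪ (Q ∩ R) = {5, 12, 13}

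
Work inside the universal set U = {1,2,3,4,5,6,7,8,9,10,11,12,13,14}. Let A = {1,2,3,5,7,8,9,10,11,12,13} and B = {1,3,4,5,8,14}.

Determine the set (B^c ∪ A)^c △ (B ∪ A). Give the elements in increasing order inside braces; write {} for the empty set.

B^c = {2,6,7,9,10,11,12,13}
B^c ∪ A = {1,2,3,5,6,7,8,9,10,11,12,13}
(B^c ∪ A)^c = {4,14}
B ∪ A = {1,2,3,4,5,7,8,9,10,11,12,13,14}
(B^c ∪ A)^c △ (B ∪ A) = {1,2,3,5,7,8,9,10,11,12,13}

{1,2,3,5,7,8,9,10,11,12,13}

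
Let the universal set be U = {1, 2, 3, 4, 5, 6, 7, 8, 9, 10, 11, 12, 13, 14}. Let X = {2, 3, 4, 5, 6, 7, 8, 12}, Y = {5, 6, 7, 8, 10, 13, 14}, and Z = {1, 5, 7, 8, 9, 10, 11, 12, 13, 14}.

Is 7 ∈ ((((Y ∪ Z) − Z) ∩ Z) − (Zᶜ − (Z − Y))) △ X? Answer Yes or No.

7 ∈ Y and 7 ∈ Z, so 7 ∈ Y ∪ Z
7 ∈ (Y ∪ Z) and 7 ∈ Z, so 7 ∉ (Y ∪ Z) − Z
7 ∉ ((Y ∪ Z) − Z) and 7 ∈ Z, so 7 ∉ ((Y ∪ Z) − Z) ∩ Z
7 ∈ Z, so 7 ∉ Zᶜ
7 ∈ Z and 7 ∈ Y, so 7 ∉ Z − Y
7 ∉ Zᶜ and 7 ∉ (Z − Y), so 7 ∉ Zᶜ − (Z − Y)
7 ∉ (((Y ∪ Z) − Z) ∩ Z) and 7 ∉ (Zᶜ − (Z − Y)), so 7 ∉ (((Y ∪ Z) − Z) ∩ Z) − (Zᶜ − (Z − Y))
7 ∉ ((((Y ∪ Z) − Z) ∩ Z) − (Zᶜ − (Z − Y))) and 7 ∈ X, so 7 ∈ ((((Y ∪ Z) − Z) ∩ Z) − (Zᶜ − (Z − Y))) △ X

Yes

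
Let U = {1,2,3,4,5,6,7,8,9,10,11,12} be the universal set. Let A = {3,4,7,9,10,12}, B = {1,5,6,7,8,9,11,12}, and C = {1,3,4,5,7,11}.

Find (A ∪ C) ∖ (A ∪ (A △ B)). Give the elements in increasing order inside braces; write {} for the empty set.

A ∪ C = {1,3,4,5,7,9,10,11,12}
A △ B = {1,3,4,5,6,8,10,11}
A ∪ (A △ B) = {1,3,4,5,6,7,8,9,10,11,12}
(A ∪ C) ∖ (A ∪ (A △ B)) = {}

{}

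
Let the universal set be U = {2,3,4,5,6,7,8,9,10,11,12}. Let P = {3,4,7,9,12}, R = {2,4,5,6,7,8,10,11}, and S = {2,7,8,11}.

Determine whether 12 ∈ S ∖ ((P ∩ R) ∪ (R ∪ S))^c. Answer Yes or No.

12 ∈ P and 12 ∉ R, so 12 ∉ P ∩ R
12 ∉ R and 12 ∉ S, so 12 ∉ R ∪ S
12 ∉ (P ∩ R) and 12 ∉ (R ∪ S), so 12 ∉ (P ∩ R) ∪ (R ∪ S)
12 ∈ ((P ∩ R) ∪ (R ∪ S))^c since 12 ∉ ((P ∩ R) ∪ (R ∪ S))
12 ∉ S and 12 ∈ ((P ∩ R) ∪ (R ∪ S))^c, so 12 ∉ S ∖ ((P ∩ R) ∪ (R ∪ S))^c

No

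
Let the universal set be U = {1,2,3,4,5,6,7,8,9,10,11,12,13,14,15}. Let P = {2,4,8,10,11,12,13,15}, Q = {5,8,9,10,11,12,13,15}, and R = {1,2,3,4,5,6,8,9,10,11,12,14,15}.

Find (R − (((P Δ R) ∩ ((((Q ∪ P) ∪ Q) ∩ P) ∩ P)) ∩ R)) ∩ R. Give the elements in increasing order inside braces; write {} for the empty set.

P Δ R = {1,3,5,6,9,13,14}
Q ∪ P = {2,4,5,8,9,10,11,12,13,15}
(Q ∪ P) ∪ Q = {2,4,5,8,9,10,11,12,13,15}
((Q ∪ P) ∪ Q) ∩ P = {2,4,8,10,11,12,13,15}
(((Q ∪ P) ∪ Q) ∩ P) ∩ P = {2,4,8,10,11,12,13,15}
(P Δ R) ∩ ((((Q ∪ P) ∪ Q) ∩ P) ∩ P) = {13}
((P Δ R) ∩ ((((Q ∪ P) ∪ Q) ∩ P) ∩ P)) ∩ R = {}
R − (((P Δ R) ∩ ((((Q ∪ P) ∪ Q) ∩ P) ∩ P)) ∩ R) = {1,2,3,4,5,6,8,9,10,11,12,14,15}
(R − (((P Δ R) ∩ ((((Q ∪ P) ∪ Q) ∩ P) ∩ P)) ∩ R)) ∩ R = {1,2,3,4,5,6,8,9,10,11,12,14,15}

{1,2,3,4,5,6,8,9,10,11,12,14,15}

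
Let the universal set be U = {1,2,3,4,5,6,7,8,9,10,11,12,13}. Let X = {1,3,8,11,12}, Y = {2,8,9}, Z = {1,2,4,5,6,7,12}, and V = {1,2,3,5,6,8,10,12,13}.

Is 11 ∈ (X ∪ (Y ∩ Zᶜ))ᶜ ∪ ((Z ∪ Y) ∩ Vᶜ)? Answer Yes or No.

No

11 ∉ Z, so 11 ∈ Zᶜ
11 ∉ Y and 11 ∈ Zᶜ, so 11 ∉ Y ∩ Zᶜ
11 ∈ X and 11 ∉ (Y ∩ Zᶜ), so 11 ∈ X ∪ (Y ∩ Zᶜ)
11 ∉ (X ∪ (Y ∩ Zᶜ))ᶜ since 11 ∈ (X ∪ (Y ∩ Zᶜ))
11 ∉ Z and 11 ∉ Y, so 11 ∉ Z ∪ Y
11 ∉ V, so 11 ∈ Vᶜ
11 ∉ (Z ∪ Y) and 11 ∈ Vᶜ, so 11 ∉ (Z ∪ Y) ∩ Vᶜ
11 ∉ (X ∪ (Y ∩ Zᶜ))ᶜ and 11 ∉ ((Z ∪ Y) ∩ Vᶜ), so 11 ∉ (X ∪ (Y ∩ Zᶜ))ᶜ ∪ ((Z ∪ Y) ∩ Vᶜ)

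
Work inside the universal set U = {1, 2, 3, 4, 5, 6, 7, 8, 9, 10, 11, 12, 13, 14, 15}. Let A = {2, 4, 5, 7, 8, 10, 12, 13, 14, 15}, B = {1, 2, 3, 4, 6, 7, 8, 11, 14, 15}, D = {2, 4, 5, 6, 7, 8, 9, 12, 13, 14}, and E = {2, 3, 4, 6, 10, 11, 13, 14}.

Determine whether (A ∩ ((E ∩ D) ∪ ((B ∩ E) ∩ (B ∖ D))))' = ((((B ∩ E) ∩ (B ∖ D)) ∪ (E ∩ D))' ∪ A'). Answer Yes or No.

E ∩ D = {2, 4, 6, 13, 14}
B ∩ E = {2, 3, 4, 6, 11, 14}
B ∖ D = {1, 3, 11, 15}
(B ∩ E) ∩ (B ∖ D) = {3, 11}
(E ∩ D) ∪ ((B ∩ E) ∩ (B ∖ D)) = {2, 3, 4, 6, 11, 13, 14}
A ∩ ((E ∩ D) ∪ ((B ∩ E) ∩ (B ∖ D))) = {2, 4, 13, 14}
(A ∩ ((E ∩ D) ∪ ((B ∩ E) ∩ (B ∖ D))))' = {1, 3, 5, 6, 7, 8, 9, 10, 11, 12, 15}
((B ∩ E) ∩ (B ∖ D)) ∪ (E ∩ D) = {2, 3, 4, 6, 11, 13, 14}
(((B ∩ E) ∩ (B ∖ D)) ∪ (E ∩ D))' = {1, 5, 7, 8, 9, 10, 12, 15}
A' = {1, 3, 6, 9, 11}
(((B ∩ E) ∩ (B ∖ D)) ∪ (E ∩ D))' ∪ A' = {1, 3, 5, 6, 7, 8, 9, 10, 11, 12, 15}
Both equal {1, 3, 5, 6, 7, 8, 9, 10, 11, 12, 15}, so (A ∩ ((E ∩ D) ∪ ((B ∩ E) ∩ (B ∖ D))))' = (((B ∩ E) ∩ (B ∖ D)) ∪ (E ∩ D))' ∪ A'.

Yes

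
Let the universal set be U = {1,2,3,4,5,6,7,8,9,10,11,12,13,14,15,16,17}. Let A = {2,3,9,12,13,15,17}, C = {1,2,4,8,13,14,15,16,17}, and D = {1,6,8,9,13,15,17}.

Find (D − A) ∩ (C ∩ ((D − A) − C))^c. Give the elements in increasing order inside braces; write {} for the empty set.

{1,6,8}

D − A = {1,6,8}
(D − A) − C = {6}
C ∩ ((D − A) − C) = {}
(C ∩ ((D − A) − C))^c = {1,2,3,4,5,6,7,8,9,10,11,12,13,14,15,16,17}
(D − A) ∩ (C ∩ ((D − A) − C))^c = {1,6,8}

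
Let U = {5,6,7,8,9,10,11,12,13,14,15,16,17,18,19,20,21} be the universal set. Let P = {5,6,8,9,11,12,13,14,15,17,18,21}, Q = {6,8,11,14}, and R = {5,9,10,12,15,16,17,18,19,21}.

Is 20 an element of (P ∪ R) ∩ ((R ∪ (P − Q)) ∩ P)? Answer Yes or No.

No

20 ∉ P and 20 ∉ R, so 20 ∉ P ∪ R
20 ∉ P and 20 ∉ Q, so 20 ∉ P − Q
20 ∉ R and 20 ∉ (P − Q), so 20 ∉ R ∪ (P − Q)
20 ∉ (R ∪ (P − Q)) and 20 ∉ P, so 20 ∉ (R ∪ (P − Q)) ∩ P
20 ∉ (P ∪ R) and 20 ∉ ((R ∪ (P − Q)) ∩ P), so 20 ∉ (P ∪ R) ∩ ((R ∪ (P − Q)) ∩ P)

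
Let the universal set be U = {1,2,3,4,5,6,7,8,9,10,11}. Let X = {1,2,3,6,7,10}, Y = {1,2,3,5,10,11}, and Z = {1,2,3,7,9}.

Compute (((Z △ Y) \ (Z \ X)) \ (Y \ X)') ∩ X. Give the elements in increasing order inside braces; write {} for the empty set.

Z △ Y = {5,7,9,10,11}
Z \ X = {9}
(Z △ Y) \ (Z \ X) = {5,7,10,11}
Y \ X = {5,11}
(Y \ X)' = {1,2,3,4,6,7,8,9,10}
((Z △ Y) \ (Z \ X)) \ (Y \ X)' = {5,11}
(((Z △ Y) \ (Z \ X)) \ (Y \ X)') ∩ X = {}

{}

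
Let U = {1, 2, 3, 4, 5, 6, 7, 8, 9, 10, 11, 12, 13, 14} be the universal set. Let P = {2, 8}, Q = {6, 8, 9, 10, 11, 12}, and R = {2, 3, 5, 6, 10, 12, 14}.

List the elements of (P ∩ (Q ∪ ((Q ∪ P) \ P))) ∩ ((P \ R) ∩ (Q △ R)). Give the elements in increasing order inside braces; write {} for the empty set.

{8}

Q ∪ P = {2, 6, 8, 9, 10, 11, 12}
(Q ∪ P) \ P = {6, 9, 10, 11, 12}
Q ∪ ((Q ∪ P) \ P) = {6, 8, 9, 10, 11, 12}
P ∩ (Q ∪ ((Q ∪ P) \ P)) = {8}
P \ R = {8}
Q △ R = {2, 3, 5, 8, 9, 11, 14}
(P \ R) ∩ (Q △ R) = {8}
(P ∩ (Q ∪ ((Q ∪ P) \ P))) ∩ ((P \ R) ∩ (Q △ R)) = {8}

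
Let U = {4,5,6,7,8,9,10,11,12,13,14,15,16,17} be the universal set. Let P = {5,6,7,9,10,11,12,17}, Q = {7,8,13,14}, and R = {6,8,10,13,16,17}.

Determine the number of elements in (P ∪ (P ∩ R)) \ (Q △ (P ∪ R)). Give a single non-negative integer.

P ∩ R = {6,10,17}
P ∪ (P ∩ R) = {5,6,7,9,10,11,12,17}
P ∪ R = {5,6,7,8,9,10,11,12,13,16,17}
Q △ (P ∪ R) = {5,6,9,10,11,12,14,16,17}
(P ∪ (P ∩ R)) \ (Q △ (P ∪ R)) = {7}
|(P ∪ (P ∩ R)) \ (Q △ (P ∪ R))| = 1

1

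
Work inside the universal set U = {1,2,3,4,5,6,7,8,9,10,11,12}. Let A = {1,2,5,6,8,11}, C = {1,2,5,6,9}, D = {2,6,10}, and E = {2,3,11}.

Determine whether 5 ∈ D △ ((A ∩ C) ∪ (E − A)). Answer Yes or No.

5 ∈ A and 5 ∈ C, so 5 ∈ A ∩ C
5 ∉ E and 5 ∈ A, so 5 ∉ E − A
5 ∈ (A ∩ C) and 5 ∉ (E − A), so 5 ∈ (A ∩ C) ∪ (E − A)
5 ∉ D and 5 ∈ ((A ∩ C) ∪ (E − A)), so 5 ∈ D △ ((A ∩ C) ∪ (E − A))

Yes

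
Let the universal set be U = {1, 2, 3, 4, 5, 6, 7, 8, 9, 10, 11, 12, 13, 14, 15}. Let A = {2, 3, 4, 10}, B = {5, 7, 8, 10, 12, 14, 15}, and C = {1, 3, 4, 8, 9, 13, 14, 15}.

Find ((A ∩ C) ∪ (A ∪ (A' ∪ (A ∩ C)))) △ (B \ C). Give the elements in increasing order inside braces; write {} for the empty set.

A ∩ C = {3, 4}
A' = {1, 5, 6, 7, 8, 9, 11, 12, 13, 14, 15}
A' ∪ (A ∩ C) = {1, 3, 4, 5, 6, 7, 8, 9, 11, 12, 13, 14, 15}
A ∪ (A' ∪ (A ∩ C)) = {1, 2, 3, 4, 5, 6, 7, 8, 9, 10, 11, 12, 13, 14, 15}
(A ∩ C) ∪ (A ∪ (A' ∪ (A ∩ C))) = {1, 2, 3, 4, 5, 6, 7, 8, 9, 10, 11, 12, 13, 14, 15}
B \ C = {5, 7, 10, 12}
((A ∩ C) ∪ (A ∪ (A' ∪ (A ∩ C)))) △ (B \ C) = {1, 2, 3, 4, 6, 8, 9, 11, 13, 14, 15}

{1, 2, 3, 4, 6, 8, 9, 11, 13, 14, 15}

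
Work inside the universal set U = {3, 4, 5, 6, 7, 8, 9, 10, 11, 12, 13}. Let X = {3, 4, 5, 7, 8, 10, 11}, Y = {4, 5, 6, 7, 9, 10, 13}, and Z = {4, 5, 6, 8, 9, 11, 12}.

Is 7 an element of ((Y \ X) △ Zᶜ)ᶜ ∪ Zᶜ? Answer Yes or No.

7 ∈ Y and 7 ∈ X, so 7 ∉ Y \ X
7 ∉ Z, so 7 ∈ Zᶜ
7 ∉ (Y \ X) and 7 ∈ Zᶜ, so 7 ∈ (Y \ X) △ Zᶜ
7 ∉ ((Y \ X) △ Zᶜ)ᶜ since 7 ∈ ((Y \ X) △ Zᶜ)
7 ∉ Z, so 7 ∈ Zᶜ
7 ∉ ((Y \ X) △ Zᶜ)ᶜ and 7 ∈ Zᶜ, so 7 ∈ ((Y \ X) △ Zᶜ)ᶜ ∪ Zᶜ

Yes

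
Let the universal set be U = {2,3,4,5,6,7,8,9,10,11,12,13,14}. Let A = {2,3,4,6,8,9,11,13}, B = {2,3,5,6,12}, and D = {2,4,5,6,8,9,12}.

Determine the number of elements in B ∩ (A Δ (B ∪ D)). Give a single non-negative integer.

2

B ∪ D = {2,3,4,5,6,8,9,12}
A Δ (B ∪ D) = {5,11,12,13}
B ∩ (A Δ (B ∪ D)) = {5,12}
|B ∩ (A Δ (B ∪ D))| = 2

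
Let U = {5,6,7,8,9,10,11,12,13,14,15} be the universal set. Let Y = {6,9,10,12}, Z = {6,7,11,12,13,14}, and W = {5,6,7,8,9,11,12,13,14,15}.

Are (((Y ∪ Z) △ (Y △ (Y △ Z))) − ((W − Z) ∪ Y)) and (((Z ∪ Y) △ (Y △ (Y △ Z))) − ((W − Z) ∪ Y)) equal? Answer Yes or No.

Yes

Y ∪ Z = {6,7,9,10,11,12,13,14}
Y △ Z = {7,9,10,11,13,14}
Y △ (Y △ Z) = {6,7,11,12,13,14}
(Y ∪ Z) △ (Y △ (Y △ Z)) = {9,10}
W − Z = {5,8,9,15}
(W − Z) ∪ Y = {5,6,8,9,10,12,15}
((Y ∪ Z) △ (Y △ (Y △ Z))) − ((W − Z) ∪ Y) = {}
Z ∪ Y = {6,7,9,10,11,12,13,14}
(Z ∪ Y) △ (Y △ (Y △ Z)) = {9,10}
((Z ∪ Y) △ (Y △ (Y △ Z))) − ((W − Z) ∪ Y) = {}
Both equal {}, so ((Y ∪ Z) △ (Y △ (Y △ Z))) − ((W − Z) ∪ Y) = ((Z ∪ Y) △ (Y △ (Y △ Z))) − ((W − Z) ∪ Y).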